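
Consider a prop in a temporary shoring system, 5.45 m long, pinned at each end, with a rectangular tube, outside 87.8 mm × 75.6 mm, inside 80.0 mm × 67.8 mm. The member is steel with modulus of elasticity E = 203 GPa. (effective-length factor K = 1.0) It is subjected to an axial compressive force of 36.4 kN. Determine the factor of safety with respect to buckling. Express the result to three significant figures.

n ≈ 2.01

Weak-axis I_min = (h_o·b_o³ − h_i·b_i³)/12 with b_o = 75.6, b_i = 67.80 mm (shorter outer/inner sides).
I_min = (87.8×75.6³ − 80.00×67.80³)/12 = 1.084×10^6 mm⁴
I = 1.084×10^6 mm⁴ = 1.084×10^-6 m⁴
Effective length L_e = K·L = 1 × 5.45 = 5.450 m
P_cr = π²EI / L_e² = π² × 203×10⁹ × 1.084×10^-6 / 5.450² = 7.309×10^4 N
Factor of safety n = P_cr / P = 73.094 / 36.4 = 2.01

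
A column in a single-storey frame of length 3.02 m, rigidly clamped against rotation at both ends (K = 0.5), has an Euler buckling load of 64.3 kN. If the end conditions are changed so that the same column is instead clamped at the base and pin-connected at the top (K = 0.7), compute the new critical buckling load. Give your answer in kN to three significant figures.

P_cr ∝ 1/K², so P_cr,new = P_cr,old × (K_old/K_new)² = 64.3 × (0.5/0.7)²
= 64.3 × 0.5102 = 32.8 kN

P_cr ≈ 32.8 kN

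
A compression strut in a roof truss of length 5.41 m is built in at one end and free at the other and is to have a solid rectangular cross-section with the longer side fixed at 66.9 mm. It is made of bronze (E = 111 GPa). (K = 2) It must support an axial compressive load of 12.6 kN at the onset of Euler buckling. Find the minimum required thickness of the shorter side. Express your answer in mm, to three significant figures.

L_e = K·L = 2 × 5.41 = 10.82 m
Required I = P_cr·L_e²/(π²E) = 1.260×10^4 × 10.82² / (π² × 1.11×10^11) = 1.346×10^-6 m⁴
I_req = 1.346×10^6 mm⁴
Rectangle, weak axis: I_min = h·b³/12 with h = 66.9 mm fixed  ⇒  b = (12I/h)^(1/3) = 62.3 mm

b ≈ 62.3 mm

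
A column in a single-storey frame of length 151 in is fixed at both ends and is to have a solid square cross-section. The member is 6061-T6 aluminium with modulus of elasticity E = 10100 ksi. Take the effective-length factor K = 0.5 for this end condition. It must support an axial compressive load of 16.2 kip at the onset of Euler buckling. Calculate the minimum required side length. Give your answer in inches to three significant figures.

L_e = K·L = 0.5 × 151 = 75.50 in
Required I = P_cr·L_e²/(π²E) = 1.620×10^4 × 75.50² / (π² × 1.01×10^7) = 0.9264 in⁴
Solid square: I = a⁴/12  ⇒  a = (12I)^(1/4) = (12×0.9264)^(1/4) = 1.83 in

a ≈ 1.83 in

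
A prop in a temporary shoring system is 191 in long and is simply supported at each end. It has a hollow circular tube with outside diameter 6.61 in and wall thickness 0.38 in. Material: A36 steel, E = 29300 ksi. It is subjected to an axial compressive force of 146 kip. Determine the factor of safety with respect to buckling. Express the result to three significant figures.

Inner diameter d_i = 6.61 − 2×0.38 = 5.850 in
I = π(d_o⁴ − d_i⁴)/64 = π(6.61⁴ − 5.850⁴)/64 = 36.22 in⁴
Effective length L_e = K·L = 1 × 191 = 191.0 in
P_cr = π²EI / L_e² = π² × 29300×10³ × 36.22 / 191.0² = 2.871×10^5 lb
Factor of safety n = P_cr / P = 287.09 / 146 = 1.97

n ≈ 1.97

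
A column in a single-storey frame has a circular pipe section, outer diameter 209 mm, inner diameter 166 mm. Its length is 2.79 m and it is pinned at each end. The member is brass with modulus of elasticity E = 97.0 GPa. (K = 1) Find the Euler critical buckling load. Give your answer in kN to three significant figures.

P_cr ≈ 6930 kN

d_o = 209 mm, d_i = 166 mm
I = π(d_o⁴ − d_i⁴)/64 = π(209⁴ − 166.0⁴)/64 = 5.639×10^7 mm⁴
I = 5.639×10^7 mm⁴ = 5.639×10^-5 m⁴
Effective length L_e = K·L = 1 × 2.79 = 2.790 m
P_cr = π²EI / L_e² = π² × 97.0×10⁹ × 5.639×10^-5 / 2.790² = 6.935×10^6 N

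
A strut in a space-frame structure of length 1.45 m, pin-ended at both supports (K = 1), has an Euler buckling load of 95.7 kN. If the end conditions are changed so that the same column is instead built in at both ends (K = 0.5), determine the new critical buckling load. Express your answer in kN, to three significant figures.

P_cr ≈ 383 kN

P_cr ∝ 1/K², so P_cr,new = P_cr,old × (K_old/K_new)² = 95.7 × (1/0.5)²
= 95.7 × 4.000 = 383 kN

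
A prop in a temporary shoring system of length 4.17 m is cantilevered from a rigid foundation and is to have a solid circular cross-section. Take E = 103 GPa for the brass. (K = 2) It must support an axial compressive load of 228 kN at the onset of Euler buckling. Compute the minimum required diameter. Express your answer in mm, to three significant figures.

L_e = K·L = 2 × 4.17 = 8.340 m
Required I = P_cr·L_e²/(π²E) = 2.280×10^5 × 8.340² / (π² × 1.03×10^11) = 1.560×10^-5 m⁴
I_req = 1.560×10^7 mm⁴
Solid circle: I = πd⁴/64  ⇒  d = (64I/π)^(1/4) = (64×1.560×10^7/π)^(1/4) = 134 mm

d ≈ 134 mm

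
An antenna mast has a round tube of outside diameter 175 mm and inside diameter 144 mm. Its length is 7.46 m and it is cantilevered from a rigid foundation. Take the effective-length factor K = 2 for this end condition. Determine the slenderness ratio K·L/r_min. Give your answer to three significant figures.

λ ≈ 263

d_o = 175 mm, d_i = 144 mm
I = π(d_o⁴ − d_i⁴)/64 = π(175⁴ − 144.0⁴)/64 = 2.493×10^7 mm⁴
A = 7.767×10^3 mm²;  r_min = √(I/A) = √(2.493×10^7/7.767×10^3) = 56.66 mm
L_e = K·L = 2 × 7.46 m = 14.92 m = 14920 mm
λ = L_e / r_min = 14920 / 56.66 = 263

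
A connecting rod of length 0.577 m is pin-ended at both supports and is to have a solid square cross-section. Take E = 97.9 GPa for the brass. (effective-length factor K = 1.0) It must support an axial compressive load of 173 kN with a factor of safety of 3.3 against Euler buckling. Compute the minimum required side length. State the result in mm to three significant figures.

a ≈ 39.2 mm

Required P_cr = n·P = 3.3 × 173 = 570.9 kN
L_e = K·L = 1 × 0.577 = 0.5770 m
Required I = P_cr·L_e²/(π²E) = 5.709×10^5 × 0.5770² / (π² × 9.79×10^10) = 1.967×10^-7 m⁴
I_req = 1.967×10^5 mm⁴
Solid square: I = a⁴/12  ⇒  a = (12I)^(1/4) = (12×1.967×10^5)^(1/4) = 39.2 mm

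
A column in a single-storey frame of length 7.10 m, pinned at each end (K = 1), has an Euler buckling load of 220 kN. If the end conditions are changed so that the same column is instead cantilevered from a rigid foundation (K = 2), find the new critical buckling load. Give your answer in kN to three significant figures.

P_cr ≈ 55.0 kN

P_cr ∝ 1/K², so P_cr,new = P_cr,old × (K_old/K_new)² = 220 × (1/2)²
= 220 × 0.2500 = 55.0 kN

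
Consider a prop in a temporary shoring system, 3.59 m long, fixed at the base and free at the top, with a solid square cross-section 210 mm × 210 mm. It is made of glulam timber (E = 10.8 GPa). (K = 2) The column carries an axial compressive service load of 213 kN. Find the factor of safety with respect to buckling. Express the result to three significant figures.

n ≈ 1.57

I = a⁴/12 = 210⁴/12 = 1.621×10^8 mm⁴
I = 1.621×10^8 mm⁴ = 1.621×10^-4 m⁴
Effective length L_e = K·L = 2 × 3.59 = 7.180 m
P_cr = π²EI / L_e² = π² × 10.8×10⁹ × 1.621×10^-4 / 7.180² = 3.351×10^5 N
Factor of safety n = P_cr / P = 335.10 / 213 = 1.57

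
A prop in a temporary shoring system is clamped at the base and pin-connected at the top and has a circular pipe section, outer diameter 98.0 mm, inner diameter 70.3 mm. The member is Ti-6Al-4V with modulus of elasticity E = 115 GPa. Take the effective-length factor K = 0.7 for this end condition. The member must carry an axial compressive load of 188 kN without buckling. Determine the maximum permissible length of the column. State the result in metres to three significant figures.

L_max ≈ 6.40 m

d_o = 98.0 mm, d_i = 70.3 mm
I = π(d_o⁴ − d_i⁴)/64 = π(98.0⁴ − 70.30⁴)/64 = 3.329×10^6 mm⁴
I = 3.329×10^-6 m⁴
At the buckling limit P_cr = P = 1.880×10^5 N
From P_cr = π²EI/(K·L)²:  L = (1/K)·√(π²EI/P_cr) = (1/0.7)·√(π²×1.15×10^11×3.329×10^-6/1.880×10^5)
L = 6.40 m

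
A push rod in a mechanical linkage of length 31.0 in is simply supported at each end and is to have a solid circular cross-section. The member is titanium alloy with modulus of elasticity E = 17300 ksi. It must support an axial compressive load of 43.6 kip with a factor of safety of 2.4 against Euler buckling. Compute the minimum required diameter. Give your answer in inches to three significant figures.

d ≈ 1.86 in

Required P_cr = n·P = 2.4 × 43.6 = 104.6 kip
L_e = K·L = 1 × 31.0 = 31.00 in
Required I = P_cr·L_e²/(π²E) = 1.046×10^5 × 31.00² / (π² × 1.73×10^7) = 0.5889 in⁴
Solid circle: I = πd⁴/64  ⇒  d = (64I/π)^(1/4) = (64×0.5889/π)^(1/4) = 1.86 in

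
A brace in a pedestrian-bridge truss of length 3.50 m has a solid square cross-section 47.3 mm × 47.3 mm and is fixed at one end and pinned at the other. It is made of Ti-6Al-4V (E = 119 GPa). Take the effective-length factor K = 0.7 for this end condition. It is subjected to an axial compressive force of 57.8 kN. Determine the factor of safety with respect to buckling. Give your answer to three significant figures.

I = a⁴/12 = 47.3⁴/12 = 4.171×10^5 mm⁴
I = 4.171×10^5 mm⁴ = 4.171×10^-7 m⁴
Effective length L_e = K·L = 0.7 × 3.50 = 2.450 m
P_cr = π²EI / L_e² = π² × 119×10⁹ × 4.171×10^-7 / 2.450² = 8.162×10^4 N
Factor of safety n = P_cr / P = 81.616 / 57.8 = 1.41

n ≈ 1.41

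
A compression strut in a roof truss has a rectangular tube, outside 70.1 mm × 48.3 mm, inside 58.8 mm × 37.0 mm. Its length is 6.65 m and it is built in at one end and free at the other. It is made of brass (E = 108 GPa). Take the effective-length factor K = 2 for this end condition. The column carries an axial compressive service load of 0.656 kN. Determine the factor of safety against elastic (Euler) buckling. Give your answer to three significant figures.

n ≈ 3.77

Weak-axis I_min = (h_o·b_o³ − h_i·b_i³)/12 with b_o = 48.3, b_i = 37.00 mm (shorter outer/inner sides).
I_min = (70.1×48.3³ − 58.80×37.00³)/12 = 4.100×10^5 mm⁴
I = 4.100×10^5 mm⁴ = 4.100×10^-7 m⁴
Effective length L_e = K·L = 2 × 6.65 = 13.30 m
P_cr = π²EI / L_e² = π² × 108×10⁹ × 4.100×10^-7 / 13.30² = 2.471×10^3 N
Factor of safety n = P_cr / P = 2.4708 / 0.656 = 3.77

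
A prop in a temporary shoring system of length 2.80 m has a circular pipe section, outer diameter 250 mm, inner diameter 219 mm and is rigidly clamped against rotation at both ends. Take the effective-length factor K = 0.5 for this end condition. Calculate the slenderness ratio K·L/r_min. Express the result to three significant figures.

λ ≈ 16.8

d_o = 250 mm, d_i = 219 mm
I = π(d_o⁴ − d_i⁴)/64 = π(250⁴ − 219.0⁴)/64 = 7.883×10^7 mm⁴
A = 1.142×10^4 mm²;  r_min = √(I/A) = √(7.883×10^7/1.142×10^4) = 83.09 mm
L_e = K·L = 0.5 × 2.80 m = 1.400 m = 1400.0 mm
λ = L_e / r_min = 1400.0 / 83.09 = 16.8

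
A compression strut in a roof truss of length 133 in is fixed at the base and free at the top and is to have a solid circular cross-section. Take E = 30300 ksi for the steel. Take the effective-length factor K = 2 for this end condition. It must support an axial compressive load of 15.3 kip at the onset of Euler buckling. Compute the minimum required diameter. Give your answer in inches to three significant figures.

d ≈ 2.93 in

L_e = K·L = 2 × 133 = 266.0 in
Required I = P_cr·L_e²/(π²E) = 1.530×10^4 × 266.0² / (π² × 3.03×10^7) = 3.620 in⁴
Solid circle: I = πd⁴/64  ⇒  d = (64I/π)^(1/4) = (64×3.620/π)^(1/4) = 2.93 in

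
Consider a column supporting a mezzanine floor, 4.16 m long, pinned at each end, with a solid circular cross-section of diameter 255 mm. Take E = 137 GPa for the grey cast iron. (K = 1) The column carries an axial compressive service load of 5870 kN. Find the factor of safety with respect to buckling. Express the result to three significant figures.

n ≈ 2.76

I = πd⁴/64 = π×255⁴/64 = 2.076×10^8 mm⁴
I = 2.076×10^8 mm⁴ = 2.076×10^-4 m⁴
Effective length L_e = K·L = 1 × 4.16 = 4.160 m
P_cr = π²EI / L_e² = π² × 137×10⁹ × 2.076×10^-4 / 4.160² = 1.622×10^7 N
Factor of safety n = P_cr / P = 16217 / 5870 = 2.76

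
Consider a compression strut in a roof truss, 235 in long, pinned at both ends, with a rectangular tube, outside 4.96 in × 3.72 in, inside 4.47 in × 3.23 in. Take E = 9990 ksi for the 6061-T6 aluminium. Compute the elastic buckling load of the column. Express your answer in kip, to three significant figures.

Weak-axis I_min = (h_o·b_o³ − h_i·b_i³)/12 with b_o = 3.72, b_i = 3.230 in (shorter outer/inner sides).
I_min = (4.96×3.72³ − 4.470×3.230³)/12 = 8.725 in⁴
Effective length L_e = K·L = 1 × 235 = 235.0 in
P_cr = π²EI / L_e² = π² × 9990×10³ × 8.725 / 235.0² = 1.558×10^4 lb

P_cr ≈ 15.6 kip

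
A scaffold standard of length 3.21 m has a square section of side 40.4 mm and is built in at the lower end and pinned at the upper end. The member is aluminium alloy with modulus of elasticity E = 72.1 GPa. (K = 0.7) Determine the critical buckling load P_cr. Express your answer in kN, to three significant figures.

I = a⁴/12 = 40.4⁴/12 = 2.220×10^5 mm⁴
I = 2.220×10^5 mm⁴ = 2.220×10^-7 m⁴
Effective length L_e = K·L = 0.7 × 3.21 = 2.247 m
P_cr = π²EI / L_e² = π² × 72.1×10⁹ × 2.220×10^-7 / 2.247² = 3.129×10^4 N

P_cr ≈ 31.3 kN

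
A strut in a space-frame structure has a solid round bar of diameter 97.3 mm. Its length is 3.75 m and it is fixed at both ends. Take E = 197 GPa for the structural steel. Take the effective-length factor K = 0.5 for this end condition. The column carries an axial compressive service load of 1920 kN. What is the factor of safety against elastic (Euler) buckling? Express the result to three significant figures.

I = πd⁴/64 = π×97.3⁴/64 = 4.400×10^6 mm⁴
I = 4.400×10^6 mm⁴ = 4.400×10^-6 m⁴
Effective length L_e = K·L = 0.5 × 3.75 = 1.875 m
P_cr = π²EI / L_e² = π² × 197×10⁹ × 4.400×10^-6 / 1.875² = 2.433×10^6 N
Factor of safety n = P_cr / P = 2433.2 / 1920 = 1.27

n ≈ 1.27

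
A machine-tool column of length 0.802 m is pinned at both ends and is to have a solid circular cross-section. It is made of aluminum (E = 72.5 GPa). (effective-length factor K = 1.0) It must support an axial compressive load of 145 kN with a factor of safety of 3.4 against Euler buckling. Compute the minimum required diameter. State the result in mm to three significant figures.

d ≈ 54.8 mm

Required P_cr = n·P = 3.4 × 145 = 493.0 kN
L_e = K·L = 1 × 0.802 = 0.8020 m
Required I = P_cr·L_e²/(π²E) = 4.930×10^5 × 0.8020² / (π² × 7.25×10^10) = 4.432×10^-7 m⁴
I_req = 4.432×10^5 mm⁴
Solid circle: I = πd⁴/64  ⇒  d = (64I/π)^(1/4) = (64×4.432×10^5/π)^(1/4) = 54.8 mm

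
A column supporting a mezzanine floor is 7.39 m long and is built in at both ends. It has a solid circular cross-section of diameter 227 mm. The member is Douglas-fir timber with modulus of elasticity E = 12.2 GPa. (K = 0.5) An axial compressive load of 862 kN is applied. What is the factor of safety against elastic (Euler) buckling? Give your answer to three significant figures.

I = πd⁴/64 = π×227⁴/64 = 1.303×10^8 mm⁴
I = 1.303×10^8 mm⁴ = 1.303×10^-4 m⁴
Effective length L_e = K·L = 0.5 × 7.39 = 3.695 m
P_cr = π²EI / L_e² = π² × 12.2×10⁹ × 1.303×10^-4 / 3.695² = 1.149×10^6 N
Factor of safety n = P_cr / P = 1149.5 / 862 = 1.33

n ≈ 1.33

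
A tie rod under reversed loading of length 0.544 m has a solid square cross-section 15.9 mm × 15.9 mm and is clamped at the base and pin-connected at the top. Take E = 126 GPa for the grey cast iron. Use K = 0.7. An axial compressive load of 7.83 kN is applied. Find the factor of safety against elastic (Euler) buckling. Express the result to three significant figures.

I = a⁴/12 = 15.9⁴/12 = 5.326×10^3 mm⁴
I = 5.326×10^3 mm⁴ = 5.326×10^-9 m⁴
Effective length L_e = K·L = 0.7 × 0.544 = 0.3808 m
P_cr = π²EI / L_e² = π² × 126×10⁹ × 5.326×10^-9 / 0.3808² = 4.568×10^4 N
Factor of safety n = P_cr / P = 45.676 / 7.83 = 5.83

n ≈ 5.83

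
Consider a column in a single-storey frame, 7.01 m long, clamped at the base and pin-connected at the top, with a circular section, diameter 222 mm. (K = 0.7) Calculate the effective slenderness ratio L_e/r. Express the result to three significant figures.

λ ≈ 88.4

I = πd⁴/64 = π×222⁴/64 = 1.192×10^8 mm⁴
A = 3.871×10^4 mm²;  r_min = √(I/A) = √(1.192×10^8/3.871×10^4) = 55.50 mm
L_e = K·L = 0.7 × 7.01 m = 4.907 m = 4907.0 mm
λ = L_e / r_min = 4907.0 / 55.50 = 88.4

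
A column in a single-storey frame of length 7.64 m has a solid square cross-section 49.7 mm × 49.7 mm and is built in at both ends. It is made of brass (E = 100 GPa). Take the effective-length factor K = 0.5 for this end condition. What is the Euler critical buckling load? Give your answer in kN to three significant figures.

P_cr ≈ 34.4 kN

I = a⁴/12 = 49.7⁴/12 = 5.084×10^5 mm⁴
I = 5.084×10^5 mm⁴ = 5.084×10^-7 m⁴
Effective length L_e = K·L = 0.5 × 7.64 = 3.820 m
P_cr = π²EI / L_e² = π² × 100×10⁹ × 5.084×10^-7 / 3.820² = 3.439×10^4 N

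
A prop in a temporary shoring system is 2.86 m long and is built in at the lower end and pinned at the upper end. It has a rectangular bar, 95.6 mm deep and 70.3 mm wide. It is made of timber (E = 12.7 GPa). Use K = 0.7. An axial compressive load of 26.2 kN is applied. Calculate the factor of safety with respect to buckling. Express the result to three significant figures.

Buckling occurs about the weak axis: I_min = h·b³/12 with b = 70.3 mm (the shorter side).
I_min = 95.6×70.3³/12 = 2.768×10^6 mm⁴
I = 2.768×10^6 mm⁴ = 2.768×10^-6 m⁴
Effective length L_e = K·L = 0.7 × 2.86 = 2.002 m
P_cr = π²EI / L_e² = π² × 12.7×10⁹ × 2.768×10^-6 / 2.002² = 8.656×10^4 N
Factor of safety n = P_cr / P = 86.560 / 26.2 = 3.30

n ≈ 3.30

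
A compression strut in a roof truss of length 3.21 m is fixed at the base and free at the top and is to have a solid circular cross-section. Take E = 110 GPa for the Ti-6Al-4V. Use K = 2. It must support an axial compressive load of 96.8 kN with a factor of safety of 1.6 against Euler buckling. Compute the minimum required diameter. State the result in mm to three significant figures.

d ≈ 105 mm

Required P_cr = n·P = 1.6 × 96.8 = 154.9 kN
L_e = K·L = 2 × 3.21 = 6.420 m
Required I = P_cr·L_e²/(π²E) = 1.549×10^5 × 6.420² / (π² × 1.10×10^11) = 5.880×10^-6 m⁴
I_req = 5.880×10^6 mm⁴
Solid circle: I = πd⁴/64  ⇒  d = (64I/π)^(1/4) = (64×5.880×10^6/π)^(1/4) = 105 mm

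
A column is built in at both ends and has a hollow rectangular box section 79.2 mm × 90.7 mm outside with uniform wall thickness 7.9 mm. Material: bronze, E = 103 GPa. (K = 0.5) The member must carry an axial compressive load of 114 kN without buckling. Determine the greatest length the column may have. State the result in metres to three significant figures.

Inner dimensions: h_i = 90.7 − 2×7.9 = 74.90 mm, b_i = 79.2 − 2×7.9 = 63.40 mm
Weak-axis I_min = (h_o·b_o³ − h_i·b_i³)/12 with b_o = 79.2, b_i = 63.40 mm (shorter outer/inner sides).
I_min = (90.7×79.2³ − 74.90×63.40³)/12 = 2.164×10^6 mm⁴
I = 2.164×10^-6 m⁴
At the buckling limit P_cr = P = 1.140×10^5 N
From P_cr = π²EI/(K·L)²:  L = (1/K)·√(π²EI/P_cr) = (1/0.5)·√(π²×1.03×10^11×2.164×10^-6/1.140×10^5)
L = 8.79 m

L_max ≈ 8.79 m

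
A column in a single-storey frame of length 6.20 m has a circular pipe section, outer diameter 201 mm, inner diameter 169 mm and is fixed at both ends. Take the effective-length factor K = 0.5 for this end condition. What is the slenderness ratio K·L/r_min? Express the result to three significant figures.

λ ≈ 47.2

d_o = 201 mm, d_i = 169 mm
I = π(d_o⁴ − d_i⁴)/64 = π(201⁴ − 169.0⁴)/64 = 4.008×10^7 mm⁴
A = 9.299×10^3 mm²;  r_min = √(I/A) = √(4.008×10^7/9.299×10^3) = 65.65 mm
L_e = K·L = 0.5 × 6.20 m = 3.100 m = 3100.0 mm
λ = L_e / r_min = 3100.0 / 65.65 = 47.2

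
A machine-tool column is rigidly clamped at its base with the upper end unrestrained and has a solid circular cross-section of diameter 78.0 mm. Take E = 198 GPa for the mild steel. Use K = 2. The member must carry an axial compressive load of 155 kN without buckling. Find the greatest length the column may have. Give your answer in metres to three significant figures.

I = πd⁴/64 = π×78.0⁴/64 = 1.817×10^6 mm⁴
I = 1.817×10^-6 m⁴
At the buckling limit P_cr = P = 1.550×10^5 N
From P_cr = π²EI/(K·L)²:  L = (1/K)·√(π²EI/P_cr) = (1/2)·√(π²×1.98×10^11×1.817×10^-6/1.550×10^5)
L = 2.39 m

L_max ≈ 2.39 m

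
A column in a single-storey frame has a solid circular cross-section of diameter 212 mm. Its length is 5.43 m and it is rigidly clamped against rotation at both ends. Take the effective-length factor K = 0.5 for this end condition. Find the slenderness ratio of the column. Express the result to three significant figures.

λ ≈ 51.2

I = πd⁴/64 = π×212⁴/64 = 9.915×10^7 mm⁴
A = 3.530×10^4 mm²;  r_min = √(I/A) = √(9.915×10^7/3.530×10^4) = 53.00 mm
L_e = K·L = 0.5 × 5.43 m = 2.715 m = 2715.0 mm
λ = L_e / r_min = 2715.0 / 53.00 = 51.2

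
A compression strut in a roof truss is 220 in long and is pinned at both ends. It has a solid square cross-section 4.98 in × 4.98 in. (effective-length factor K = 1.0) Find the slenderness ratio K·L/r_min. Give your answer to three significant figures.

For a square r = a/√12 = 4.98/√12 = 1.438 in
L_e = K·L = 1 × 220 = 220.0 in
λ = L_e / r_min = 220.00 / 1.438 = 153

λ ≈ 153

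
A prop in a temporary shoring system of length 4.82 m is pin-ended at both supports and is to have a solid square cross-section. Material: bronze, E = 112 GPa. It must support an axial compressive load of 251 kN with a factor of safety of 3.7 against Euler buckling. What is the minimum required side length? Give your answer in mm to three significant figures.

Required P_cr = n·P = 3.7 × 251 = 928.7 kN
L_e = K·L = 1 × 4.82 = 4.820 m
Required I = P_cr·L_e²/(π²E) = 9.287×10^5 × 4.820² / (π² × 1.12×10^11) = 1.952×10^-5 m⁴
I_req = 1.952×10^7 mm⁴
Solid square: I = a⁴/12  ⇒  a = (12I)^(1/4) = (12×1.952×10^7)^(1/4) = 124 mm

a ≈ 124 mm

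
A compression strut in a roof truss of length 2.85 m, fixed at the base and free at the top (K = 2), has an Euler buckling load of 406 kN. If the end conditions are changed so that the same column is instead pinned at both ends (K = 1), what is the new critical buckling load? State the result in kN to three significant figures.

P_cr ≈ 1620 kN

P_cr ∝ 1/K², so P_cr,new = P_cr,old × (K_old/K_new)² = 406 × (2/1)²
= 406 × 4.000 = 1620 kN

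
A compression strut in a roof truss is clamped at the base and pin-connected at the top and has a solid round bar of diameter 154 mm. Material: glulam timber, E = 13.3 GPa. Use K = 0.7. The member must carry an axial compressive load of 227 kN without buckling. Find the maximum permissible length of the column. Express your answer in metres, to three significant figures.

I = πd⁴/64 = π×154⁴/64 = 2.761×10^7 mm⁴
I = 2.761×10^-5 m⁴
At the buckling limit P_cr = P = 2.270×10^5 N
From P_cr = π²EI/(K·L)²:  L = (1/K)·√(π²EI/P_cr) = (1/0.7)·√(π²×1.33×10^10×2.761×10^-5/2.270×10^5)
L = 5.71 m

L_max ≈ 5.71 m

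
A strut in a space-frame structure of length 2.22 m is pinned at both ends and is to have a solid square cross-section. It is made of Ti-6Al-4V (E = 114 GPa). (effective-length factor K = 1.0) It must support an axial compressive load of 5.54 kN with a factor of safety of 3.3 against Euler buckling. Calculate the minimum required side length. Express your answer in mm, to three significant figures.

Required P_cr = n·P = 3.3 × 5.54 = 18.28 kN
L_e = K·L = 1 × 2.22 = 2.220 m
Required I = P_cr·L_e²/(π²E) = 1.828×10^4 × 2.220² / (π² × 1.14×10^11) = 8.008×10^-8 m⁴
I_req = 8.008×10^4 mm⁴
Solid square: I = a⁴/12  ⇒  a = (12I)^(1/4) = (12×8.008×10^4)^(1/4) = 31.3 mm

a ≈ 31.3 mm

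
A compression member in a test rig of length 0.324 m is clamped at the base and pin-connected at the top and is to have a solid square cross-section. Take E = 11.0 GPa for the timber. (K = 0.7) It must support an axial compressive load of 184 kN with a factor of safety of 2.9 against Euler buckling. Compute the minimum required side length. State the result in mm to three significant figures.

Required P_cr = n·P = 2.9 × 184 = 533.6 kN
L_e = K·L = 0.7 × 0.324 = 0.2268 m
Required I = P_cr·L_e²/(π²E) = 5.336×10^5 × 0.2268² / (π² × 1.10×10^10) = 2.528×10^-7 m⁴
I_req = 2.528×10^5 mm⁴
Solid square: I = a⁴/12  ⇒  a = (12I)^(1/4) = (12×2.528×10^5)^(1/4) = 41.7 mm

a ≈ 41.7 mm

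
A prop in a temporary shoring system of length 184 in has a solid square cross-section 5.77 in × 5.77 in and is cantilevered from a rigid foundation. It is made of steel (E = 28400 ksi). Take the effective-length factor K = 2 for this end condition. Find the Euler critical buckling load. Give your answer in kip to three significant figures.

I = a⁴/12 = 5.77⁴/12 = 92.37 in⁴
Effective length L_e = K·L = 2 × 184 = 368.0 in
P_cr = π²EI / L_e² = π² × 28400×10³ × 92.37 / 368.0² = 1.912×10^5 lb

P_cr ≈ 191 kip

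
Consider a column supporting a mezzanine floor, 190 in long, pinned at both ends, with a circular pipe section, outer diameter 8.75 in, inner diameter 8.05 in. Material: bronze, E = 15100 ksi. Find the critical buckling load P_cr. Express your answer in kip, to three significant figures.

P_cr ≈ 337 kip

d_o = 8.75 in, d_i = 8.05 in
I = π(d_o⁴ − d_i⁴)/64 = π(8.75⁴ − 8.050⁴)/64 = 81.61 in⁴
Effective length L_e = K·L = 1 × 190 = 190.0 in
P_cr = π²EI / L_e² = π² × 15100×10³ × 81.61 / 190.0² = 3.369×10^5 lb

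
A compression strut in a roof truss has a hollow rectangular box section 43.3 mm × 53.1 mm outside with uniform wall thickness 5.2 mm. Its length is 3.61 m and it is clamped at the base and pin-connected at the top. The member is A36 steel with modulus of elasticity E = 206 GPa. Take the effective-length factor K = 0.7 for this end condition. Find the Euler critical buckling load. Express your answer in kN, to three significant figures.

Inner dimensions: h_i = 53.1 − 2×5.2 = 42.70 mm, b_i = 43.3 − 2×5.2 = 32.90 mm
Weak-axis I_min = (h_o·b_o³ − h_i·b_i³)/12 with b_o = 43.3, b_i = 32.90 mm (shorter outer/inner sides).
I_min = (53.1×43.3³ − 42.70×32.90³)/12 = 2.325×10^5 mm⁴
I = 2.325×10^5 mm⁴ = 2.325×10^-7 m⁴
Effective length L_e = K·L = 0.7 × 3.61 = 2.527 m
P_cr = π²EI / L_e² = π² × 206×10⁹ × 2.325×10^-7 / 2.527² = 7.403×10^4 N

P_cr ≈ 74.0 kN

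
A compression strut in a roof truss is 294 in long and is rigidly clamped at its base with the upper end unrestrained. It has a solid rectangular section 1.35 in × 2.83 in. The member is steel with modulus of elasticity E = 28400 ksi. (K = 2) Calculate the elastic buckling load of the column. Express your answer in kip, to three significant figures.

Buckling occurs about the weak axis: I_min = h·b³/12 with b = 1.35 in (the shorter side).
I_min = 2.83×1.35³/12 = 0.5802 in⁴
Effective length L_e = K·L = 2 × 294 = 588.0 in
P_cr = π²EI / L_e² = π² × 28400×10³ × 0.5802 / 588.0² = 470.4 lb

P_cr ≈ 0.470 kip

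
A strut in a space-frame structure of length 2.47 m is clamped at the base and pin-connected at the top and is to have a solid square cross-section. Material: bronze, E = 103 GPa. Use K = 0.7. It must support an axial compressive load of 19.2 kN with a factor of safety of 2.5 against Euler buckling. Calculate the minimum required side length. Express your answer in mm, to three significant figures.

Required P_cr = n·P = 2.5 × 19.2 = 48.00 kN
L_e = K·L = 0.7 × 2.47 = 1.729 m
Required I = P_cr·L_e²/(π²E) = 4.800×10^4 × 1.729² / (π² × 1.03×10^11) = 1.412×10^-7 m⁴
I_req = 1.412×10^5 mm⁴
Solid square: I = a⁴/12  ⇒  a = (12I)^(1/4) = (12×1.412×10^5)^(1/4) = 36.1 mm

a ≈ 36.1 mm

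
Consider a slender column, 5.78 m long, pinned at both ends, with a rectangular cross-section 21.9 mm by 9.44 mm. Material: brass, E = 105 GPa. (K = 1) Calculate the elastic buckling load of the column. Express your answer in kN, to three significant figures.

P_cr ≈ 0.0476 kN

Buckling occurs about the weak axis: I_min = h·b³/12 with b = 9.44 mm (the shorter side).
I_min = 21.9×9.44³/12 = 1.535×10^3 mm⁴
I = 1.535×10^3 mm⁴ = 1.535×10^-9 m⁴
Effective length L_e = K·L = 1 × 5.78 = 5.780 m
P_cr = π²EI / L_e² = π² × 105×10⁹ × 1.535×10^-9 / 5.780² = 47.62 N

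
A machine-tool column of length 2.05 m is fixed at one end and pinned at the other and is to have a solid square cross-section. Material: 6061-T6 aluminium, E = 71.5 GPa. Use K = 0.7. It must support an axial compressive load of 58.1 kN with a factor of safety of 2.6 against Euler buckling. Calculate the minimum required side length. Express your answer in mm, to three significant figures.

a ≈ 48.0 mm

Required P_cr = n·P = 2.6 × 58.1 = 151.1 kN
L_e = K·L = 0.7 × 2.05 = 1.435 m
Required I = P_cr·L_e²/(π²E) = 1.511×10^5 × 1.435² / (π² × 7.15×10^10) = 4.408×10^-7 m⁴
I_req = 4.408×10^5 mm⁴
Solid square: I = a⁴/12  ⇒  a = (12I)^(1/4) = (12×4.408×10^5)^(1/4) = 48.0 mm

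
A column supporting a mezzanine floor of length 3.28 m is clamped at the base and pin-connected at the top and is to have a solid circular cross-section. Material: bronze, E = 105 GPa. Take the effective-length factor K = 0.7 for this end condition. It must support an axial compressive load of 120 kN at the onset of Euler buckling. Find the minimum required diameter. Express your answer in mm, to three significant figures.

d ≈ 59.4 mm

L_e = K·L = 0.7 × 3.28 = 2.296 m
Required I = P_cr·L_e²/(π²E) = 1.200×10^5 × 2.296² / (π² × 1.05×10^11) = 6.104×10^-7 m⁴
I_req = 6.104×10^5 mm⁴
Solid circle: I = πd⁴/64  ⇒  d = (64I/π)^(1/4) = (64×6.104×10^5/π)^(1/4) = 59.4 mm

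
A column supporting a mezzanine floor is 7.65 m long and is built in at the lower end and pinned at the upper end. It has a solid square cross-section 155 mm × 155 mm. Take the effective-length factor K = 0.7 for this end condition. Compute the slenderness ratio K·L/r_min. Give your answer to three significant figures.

λ ≈ 120

For a square r = a/√12 = 155/√12 = 44.74 mm
L_e = K·L = 0.7 × 7.65 m = 5.355 m = 5355.0 mm
λ = L_e / r_min = 5355.0 / 44.74 = 120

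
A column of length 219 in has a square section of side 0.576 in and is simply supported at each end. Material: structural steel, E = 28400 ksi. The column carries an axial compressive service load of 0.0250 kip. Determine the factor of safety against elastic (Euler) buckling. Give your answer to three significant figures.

I = a⁴/12 = 0.576⁴/12 = 9.173×10^-3 in⁴
Effective length L_e = K·L = 1 × 219 = 219.0 in
P_cr = π²EI / L_e² = π² × 28400×10³ × 9.173×10^-3 / 219.0² = 53.61 lb
Factor of safety n = P_cr / P = 0.053609 / 0.0250 = 2.14

n ≈ 2.14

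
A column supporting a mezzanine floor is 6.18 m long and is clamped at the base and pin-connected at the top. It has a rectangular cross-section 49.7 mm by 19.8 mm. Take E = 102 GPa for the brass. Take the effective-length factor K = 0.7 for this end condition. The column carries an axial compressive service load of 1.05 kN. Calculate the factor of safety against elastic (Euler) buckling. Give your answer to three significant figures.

Buckling occurs about the weak axis: I_min = h·b³/12 with b = 19.8 mm (the shorter side).
I_min = 49.7×19.8³/12 = 3.215×10^4 mm⁴
I = 3.215×10^4 mm⁴ = 3.215×10^-8 m⁴
Effective length L_e = K·L = 0.7 × 6.18 = 4.326 m
P_cr = π²EI / L_e² = π² × 102×10⁹ × 3.215×10^-8 / 4.326² = 1.729×10^3 N
Factor of safety n = P_cr / P = 1.7294 / 1.05 = 1.65

n ≈ 1.65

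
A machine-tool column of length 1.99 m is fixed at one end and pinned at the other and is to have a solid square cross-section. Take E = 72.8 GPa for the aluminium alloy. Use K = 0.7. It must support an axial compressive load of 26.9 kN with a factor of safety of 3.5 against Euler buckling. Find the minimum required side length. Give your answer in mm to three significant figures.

Required P_cr = n·P = 3.5 × 26.9 = 94.15 kN
L_e = K·L = 0.7 × 1.99 = 1.393 m
Required I = P_cr·L_e²/(π²E) = 9.415×10^4 × 1.393² / (π² × 7.28×10^10) = 2.543×10^-7 m⁴
I_req = 2.543×10^5 mm⁴
Solid square: I = a⁴/12  ⇒  a = (12I)^(1/4) = (12×2.543×10^5)^(1/4) = 41.8 mm

a ≈ 41.8 mm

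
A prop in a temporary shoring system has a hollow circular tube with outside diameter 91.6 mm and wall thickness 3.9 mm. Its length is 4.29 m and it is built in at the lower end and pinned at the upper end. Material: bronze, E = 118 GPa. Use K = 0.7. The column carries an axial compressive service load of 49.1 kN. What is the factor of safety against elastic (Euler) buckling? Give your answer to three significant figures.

Inner diameter d_i = 91.6 − 2×3.9 = 83.80 mm
I = π(d_o⁴ − d_i⁴)/64 = π(91.6⁴ − 83.80⁴)/64 = 1.035×10^6 mm⁴
I = 1.035×10^6 mm⁴ = 1.035×10^-6 m⁴
Effective length L_e = K·L = 0.7 × 4.29 = 3.003 m
P_cr = π²EI / L_e² = π² × 118×10⁹ × 1.035×10^-6 / 3.003² = 1.337×10^5 N
Factor of safety n = P_cr / P = 133.68 / 49.1 = 2.72

n ≈ 2.72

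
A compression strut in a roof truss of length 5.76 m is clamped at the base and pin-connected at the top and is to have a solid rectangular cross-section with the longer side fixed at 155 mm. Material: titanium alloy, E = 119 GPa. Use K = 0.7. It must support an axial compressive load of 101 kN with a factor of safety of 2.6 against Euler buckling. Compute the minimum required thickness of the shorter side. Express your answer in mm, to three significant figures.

Required P_cr = n·P = 2.6 × 101 = 262.6 kN
L_e = K·L = 0.7 × 5.76 = 4.032 m
Required I = P_cr·L_e²/(π²E) = 2.626×10^5 × 4.032² / (π² × 1.19×10^11) = 3.635×10^-6 m⁴
I_req = 3.635×10^6 mm⁴
Rectangle, weak axis: I_min = h·b³/12 with h = 155 mm fixed  ⇒  b = (12I/h)^(1/3) = 65.5 mm

b ≈ 65.5 mm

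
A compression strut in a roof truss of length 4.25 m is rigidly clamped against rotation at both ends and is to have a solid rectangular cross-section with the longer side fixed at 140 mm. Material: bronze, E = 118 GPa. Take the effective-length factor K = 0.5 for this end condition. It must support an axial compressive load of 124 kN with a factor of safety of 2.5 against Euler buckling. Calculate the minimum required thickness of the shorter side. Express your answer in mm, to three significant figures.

Required P_cr = n·P = 2.5 × 124 = 310.0 kN
L_e = K·L = 0.5 × 4.25 = 2.125 m
Required I = P_cr·L_e²/(π²E) = 3.100×10^5 × 2.125² / (π² × 1.18×10^11) = 1.202×10^-6 m⁴
I_req = 1.202×10^6 mm⁴
Rectangle, weak axis: I_min = h·b³/12 with h = 140 mm fixed  ⇒  b = (12I/h)^(1/3) = 46.9 mm

b ≈ 46.9 mm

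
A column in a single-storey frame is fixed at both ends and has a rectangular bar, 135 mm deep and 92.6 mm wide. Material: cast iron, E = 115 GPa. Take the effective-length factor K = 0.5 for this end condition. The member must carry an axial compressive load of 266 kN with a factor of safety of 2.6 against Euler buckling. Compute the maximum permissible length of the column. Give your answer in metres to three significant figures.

L_max ≈ 7.66 m

Buckling occurs about the weak axis: I_min = h·b³/12 with b = 92.6 mm (the shorter side).
I_min = 135×92.6³/12 = 8.933×10^6 mm⁴
I = 8.933×10^-6 m⁴
Required critical load P_cr = n·P = 2.6 × 266 = 691.6 kN = 6.916×10^5 N
From P_cr = π²EI/(K·L)²:  L = (1/K)·√(π²EI/P_cr) = (1/0.5)·√(π²×1.15×10^11×8.933×10^-6/6.916×10^5)
L = 7.66 m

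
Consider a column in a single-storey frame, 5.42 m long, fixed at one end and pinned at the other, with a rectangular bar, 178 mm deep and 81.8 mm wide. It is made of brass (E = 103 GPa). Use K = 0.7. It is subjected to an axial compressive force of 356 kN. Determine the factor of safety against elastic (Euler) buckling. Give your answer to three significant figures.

n ≈ 1.61

Buckling occurs about the weak axis: I_min = h·b³/12 with b = 81.8 mm (the shorter side).
I_min = 178×81.8³/12 = 8.119×10^6 mm⁴
I = 8.119×10^6 mm⁴ = 8.119×10^-6 m⁴
Effective length L_e = K·L = 0.7 × 5.42 = 3.794 m
P_cr = π²EI / L_e² = π² × 103×10⁹ × 8.119×10^-6 / 3.794² = 5.734×10^5 N
Factor of safety n = P_cr / P = 573.38 / 356 = 1.61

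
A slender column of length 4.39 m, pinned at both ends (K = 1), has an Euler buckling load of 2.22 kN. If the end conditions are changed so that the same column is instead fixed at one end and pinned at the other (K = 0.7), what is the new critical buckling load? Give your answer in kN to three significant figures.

P_cr ∝ 1/K², so P_cr,new = P_cr,old × (K_old/K_new)² = 2.22 × (1/0.7)²
= 2.22 × 2.041 = 4.53 kN

P_cr ≈ 4.53 kN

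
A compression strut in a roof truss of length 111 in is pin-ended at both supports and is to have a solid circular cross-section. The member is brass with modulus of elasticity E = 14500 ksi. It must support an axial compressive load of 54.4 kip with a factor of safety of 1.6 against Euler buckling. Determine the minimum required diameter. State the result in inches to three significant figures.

d ≈ 3.52 in

Required P_cr = n·P = 1.6 × 54.4 = 87.04 kip
L_e = K·L = 1 × 111 = 111.0 in
Required I = P_cr·L_e²/(π²E) = 8.704×10^4 × 111.0² / (π² × 1.45×10^7) = 7.494 in⁴
Solid circle: I = πd⁴/64  ⇒  d = (64I/π)^(1/4) = (64×7.494/π)^(1/4) = 3.52 in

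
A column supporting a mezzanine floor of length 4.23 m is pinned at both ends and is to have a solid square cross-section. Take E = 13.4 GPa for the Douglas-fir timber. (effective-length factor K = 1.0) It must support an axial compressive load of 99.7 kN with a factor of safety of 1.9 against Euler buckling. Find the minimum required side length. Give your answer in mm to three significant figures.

Required P_cr = n·P = 1.9 × 99.7 = 189.4 kN
L_e = K·L = 1 × 4.23 = 4.230 m
Required I = P_cr·L_e²/(π²E) = 1.894×10^5 × 4.230² / (π² × 1.34×10^10) = 2.563×10^-5 m⁴
I_req = 2.563×10^7 mm⁴
Solid square: I = a⁴/12  ⇒  a = (12I)^(1/4) = (12×2.563×10^7)^(1/4) = 132 mm

a ≈ 132 mm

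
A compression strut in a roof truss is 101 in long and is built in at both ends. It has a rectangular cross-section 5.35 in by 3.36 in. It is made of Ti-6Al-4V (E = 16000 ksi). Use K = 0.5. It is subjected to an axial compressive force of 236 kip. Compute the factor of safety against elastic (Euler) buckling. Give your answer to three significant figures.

Buckling occurs about the weak axis: I_min = h·b³/12 with b = 3.36 in (the shorter side).
I_min = 5.35×3.36³/12 = 16.91 in⁴
Effective length L_e = K·L = 0.5 × 101 = 50.50 in
P_cr = π²EI / L_e² = π² × 16000×10³ × 16.91 / 50.50² = 1.047×10^6 lb
Factor of safety n = P_cr / P = 1047.2 / 236 = 4.44

n ≈ 4.44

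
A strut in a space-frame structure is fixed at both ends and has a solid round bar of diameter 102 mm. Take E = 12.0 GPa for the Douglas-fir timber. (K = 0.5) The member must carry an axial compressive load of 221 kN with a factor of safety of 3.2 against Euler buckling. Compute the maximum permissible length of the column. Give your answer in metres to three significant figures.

L_max ≈ 1.89 m

I = πd⁴/64 = π×102⁴/64 = 5.313×10^6 mm⁴
I = 5.313×10^-6 m⁴
Required critical load P_cr = n·P = 3.2 × 221 = 707.2 kN = 7.072×10^5 N
From P_cr = π²EI/(K·L)²:  L = (1/K)·√(π²EI/P_cr) = (1/0.5)·√(π²×1.20×10^10×5.313×10^-6/7.072×10^5)
L = 1.89 m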